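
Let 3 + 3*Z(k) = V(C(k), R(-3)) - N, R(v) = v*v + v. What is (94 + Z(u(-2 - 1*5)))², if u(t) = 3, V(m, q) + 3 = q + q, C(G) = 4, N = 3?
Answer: 9025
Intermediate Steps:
R(v) = v + v² (R(v) = v² + v = v + v²)
V(m, q) = -3 + 2*q (V(m, q) = -3 + (q + q) = -3 + 2*q)
Z(k) = 1 (Z(k) = -1 + ((-3 + 2*(-3*(1 - 3))) - 1*3)/3 = -1 + ((-3 + 2*(-3*(-2))) - 3)/3 = -1 + ((-3 + 2*6) - 3)/3 = -1 + ((-3 + 12) - 3)/3 = -1 + (9 - 3)/3 = -1 + (⅓)*6 = -1 + 2 = 1)
(94 + Z(u(-2 - 1*5)))² = (94 + 1)² = 95² = 9025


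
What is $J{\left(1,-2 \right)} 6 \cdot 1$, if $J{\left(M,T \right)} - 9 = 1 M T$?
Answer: $42$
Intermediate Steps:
$J{\left(M,T \right)} = 9 + M T$ ($J{\left(M,T \right)} = 9 + 1 M T = 9 + M T$)
$J{\left(1,-2 \right)} 6 \cdot 1 = \left(9 + 1 \left(-2\right)\right) 6 \cdot 1 = \left(9 - 2\right) 6 \cdot 1 = 7 \cdot 6 \cdot 1 = 42 \cdot 1 = 42$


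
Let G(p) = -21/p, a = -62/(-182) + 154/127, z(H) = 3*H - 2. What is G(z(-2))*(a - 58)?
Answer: -1957065/13208 ≈ -148.17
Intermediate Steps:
z(H) = -2 + 3*H
a = 17951/11557 (a = -62*(-1/182) + 154*(1/127) = 31/91 + 154/127 = 17951/11557 ≈ 1.5533)
G(z(-2))*(a - 58) = (-21/(-2 + 3*(-2)))*(17951/11557 - 58) = -21/(-2 - 6)*(-652355/11557) = -21/(-8)*(-652355/11557) = -21*(-⅛)*(-652355/11557) = (21/8)*(-652355/11557) = -1957065/13208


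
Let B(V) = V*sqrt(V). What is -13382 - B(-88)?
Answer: -13382 + 176*I*sqrt(22) ≈ -13382.0 + 825.51*I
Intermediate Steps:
B(V) = V**(3/2)
-13382 - B(-88) = -13382 - (-88)**(3/2) = -13382 - (-176)*I*sqrt(22) = -13382 + 176*I*sqrt(22)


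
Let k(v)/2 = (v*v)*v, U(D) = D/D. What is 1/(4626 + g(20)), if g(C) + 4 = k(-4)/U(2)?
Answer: 1/4494 ≈ 0.00022252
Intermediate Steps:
U(D) = 1
k(v) = 2*v³ (k(v) = 2*((v*v)*v) = 2*(v²*v) = 2*v³)
g(C) = -132 (g(C) = -4 + (2*(-4)³)/1 = -4 + (2*(-64))*1 = -4 - 128*1 = -4 - 128 = -132)
1/(4626 + g(20)) = 1/(4626 - 132) = 1/4494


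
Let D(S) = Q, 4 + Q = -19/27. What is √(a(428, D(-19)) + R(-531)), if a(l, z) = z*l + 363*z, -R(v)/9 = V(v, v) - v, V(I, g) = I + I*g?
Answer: 2*I*√51462735/9 ≈ 1594.2*I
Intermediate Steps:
R(v) = 9*v - 9*v*(1 + v) (R(v) = -9*(v*(1 + v) - v) = -9*(-v + v*(1 + v)) = 9*v - 9*v*(1 + v))
Q = -127/27 (Q = -4 - 19/27 = -127/27 ≈ -4.7037)
D(S) = -127/27
a(l, z) = 363*z + l*z (a(l, z) = l*z + 363*z = 363*z + l*z)
√(a(428, D(-19)) + R(-531)) = √(-127*(363 + 428)/27 - 9*(-531)²) = √(-127/27*791 - 9*281961) = √(-100457/27 - 2537649) = √(-68616980/27) = 2*I*√51462735/9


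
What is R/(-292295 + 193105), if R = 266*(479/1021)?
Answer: -9101/7233785 ≈ -0.0012581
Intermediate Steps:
R = 127414/1021 (R = 266*(479*(1/1021)) = 266*(479/1021) = 127414/1021 ≈ 124.79)
R/(-292295 + 193105) = 127414/(1021*(-292295 + 193105)) = (127414/1021)/(-99190) = (127414/1021)*(-1/99190) = -9101/7233785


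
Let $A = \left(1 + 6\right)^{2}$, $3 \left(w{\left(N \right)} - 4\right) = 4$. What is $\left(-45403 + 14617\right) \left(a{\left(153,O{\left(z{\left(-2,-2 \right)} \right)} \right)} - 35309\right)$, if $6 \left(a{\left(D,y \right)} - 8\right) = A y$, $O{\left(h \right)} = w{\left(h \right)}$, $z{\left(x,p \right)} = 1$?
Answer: $\frac{3256307054}{3} \approx 1.0854 \cdot 10^{9}$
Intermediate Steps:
$w{\left(N \right)} = \frac{16}{3}$ ($w{\left(N \right)} = 4 + \frac{1}{3} \cdot 4 = 4 + \frac{4}{3} = \frac{16}{3}$)
$A = 49$ ($A = 7^{2} = 49$)
$O{\left(h \right)} = \frac{16}{3}$
$a{\left(D,y \right)} = 8 + \frac{49 y}{6}$
$\left(-45403 + 14617\right) \left(a{\left(153,O{\left(z{\left(-2,-2 \right)} \right)} \right)} - 35309\right) = \left(-45403 + 14617\right) \left(\left(8 + \frac{49}{6} \cdot \frac{16}{3}\right) - 35309\right) = - 30786 \left(\left(8 + \frac{392}{9}\right) - 35309\right) = - 30786 \left(\frac{464}{9} - 35309\right) = \left(-30786\right) \left(- \frac{317317}{9}\right) = \frac{3256307054}{3}$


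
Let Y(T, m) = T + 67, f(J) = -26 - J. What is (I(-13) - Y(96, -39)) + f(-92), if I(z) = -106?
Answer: -203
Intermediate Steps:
Y(T, m) = 67 + T
(I(-13) - Y(96, -39)) + f(-92) = (-106 - (67 + 96)) + (-26 - 1*(-92)) = (-106 - 1*163) + (-26 + 92) = (-106 - 163) + 66 = -269 + 66 = -203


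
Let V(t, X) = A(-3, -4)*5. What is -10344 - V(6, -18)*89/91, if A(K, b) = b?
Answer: -939524/91 ≈ -10324.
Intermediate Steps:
V(t, X) = -20 (V(t, X) = -4*5 = -20)
-10344 - V(6, -18)*89/91 = -10344 - (-20)*89/91 = -10344 - 1*(-1780/91) = -10344 + 1780/91 = -939524/91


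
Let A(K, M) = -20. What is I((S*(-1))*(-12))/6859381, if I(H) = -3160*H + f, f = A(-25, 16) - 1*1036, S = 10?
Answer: -22368/403493 ≈ -0.055436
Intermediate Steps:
f = -1056 (f = -20 - 1*1036 = -20 - 1036 = -1056)
I(H) = -1056 - 3160*H (I(H) = -3160*H - 1056 = -1056 - 3160*H)
I((S*(-1))*(-12))/6859381 = (-1056 - 3160*10*(-1)*(-12))/6859381 = (-1056 - (-31600)*(-12))*(1/6859381) = (-1056 - 3160*120)*(1/6859381) = (-1056 - 379200)*(1/6859381) = -380256*1/6859381 = -22368/403493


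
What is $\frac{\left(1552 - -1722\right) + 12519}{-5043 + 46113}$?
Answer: $\frac{15793}{41070} \approx 0.38454$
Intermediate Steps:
$\frac{\left(1552 - -1722\right) + 12519}{-5043 + 46113} = \frac{\left(1552 + 1722\right) + 12519}{41070} = \left(3274 + 12519\right) \frac{1}{41070} = 15793 \cdot \frac{1}{41070} = \frac{15793}{41070}$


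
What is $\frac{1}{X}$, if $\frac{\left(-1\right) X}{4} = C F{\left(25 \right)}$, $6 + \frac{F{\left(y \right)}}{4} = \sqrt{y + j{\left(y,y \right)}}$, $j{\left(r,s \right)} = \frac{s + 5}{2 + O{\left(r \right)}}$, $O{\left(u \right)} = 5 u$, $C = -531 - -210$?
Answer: $- \frac{127}{1170152} - \frac{\sqrt{407035}}{7020912} \approx -0.0001994$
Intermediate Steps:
$C = -321$ ($C = -531 + 210 = -321$)
$j{\left(r,s \right)} = \frac{5 + s}{2 + 5 r}$ ($j{\left(r,s \right)} = \frac{s + 5}{2 + 5 r} = \frac{5 + s}{2 + 5 r}$)
$F{\left(y \right)} = -24 + 4 \sqrt{y + \frac{5 + y}{2 + 5 y}}$
$X = -30816 + \frac{5136 \sqrt{407035}}{127}$ ($X = - 4 \left(- 321 \left(-24 + 4 \sqrt{\frac{5 + 25 + 25 \left(2 + 5 \cdot 25\right)}{2 + 5 \cdot 25}}\right)\right) = - 4 \left(- 321 \left(-24 + 4 \sqrt{\frac{5 + 25 + 25 \left(2 + 125\right)}{2 + 125}}\right)\right) = - 4 \left(- 321 \left(-24 + 4 \sqrt{\frac{5 + 25 + 25 \cdot 127}{127}}\right)\right) = - 4 \left(- 321 \left(-24 + 4 \sqrt{\frac{5 + 25 + 3175}{127}}\right)\right) = - 4 \left(- 321 \left(-24 + 4 \sqrt{\frac{1}{127} \cdot 3205}\right)\right) = - 4 \left(- 321 \left(-24 + 4 \sqrt{\frac{3205}{127}}\right)\right) = - 4 \left(- 321 \left(-24 + 4 \frac{\sqrt{407035}}{127}\right)\right) = - 4 \left(- 321 \left(-24 + \frac{4 \sqrt{407035}}{127}\right)\right) = - 4 \left(7704 - \frac{1284 \sqrt{407035}}{127}\right) = -30816 + \frac{5136 \sqrt{407035}}{127} \approx -5015.0$)
$\frac{1}{X} = \frac{1}{-30816 + \frac{5136 \sqrt{407035}}{127}}$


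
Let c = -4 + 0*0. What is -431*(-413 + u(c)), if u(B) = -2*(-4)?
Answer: 174555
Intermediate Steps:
c = -4 (c = -4 + 0 = -4)
u(B) = 8
-431*(-413 + u(c)) = -431*(-413 + 8) = -431*(-405) = 174555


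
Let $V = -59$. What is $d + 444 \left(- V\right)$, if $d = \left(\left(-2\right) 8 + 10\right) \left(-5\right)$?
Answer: $26226$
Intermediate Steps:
$d = 30$ ($d = \left(-16 + 10\right) \left(-5\right) = \left(-6\right) \left(-5\right) = 30$)
$d + 444 \left(- V\right) = 30 + 444 \left(\left(-1\right) \left(-59\right)\right) = 30 + 444 \cdot 59 = 30 + 26196 = 26226$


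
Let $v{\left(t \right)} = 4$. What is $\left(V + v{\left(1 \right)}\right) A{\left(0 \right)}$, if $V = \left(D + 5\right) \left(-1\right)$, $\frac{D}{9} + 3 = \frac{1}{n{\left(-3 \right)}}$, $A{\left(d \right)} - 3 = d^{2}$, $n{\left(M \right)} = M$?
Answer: $87$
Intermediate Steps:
$A{\left(d \right)} = 3 + d^{2}$
$D = -30$ ($D = -27 + \frac{9}{-3} = -27 + 9 \left(- \frac{1}{3}\right) = -27 - 3 = -30$)
$V = 25$ ($V = \left(-30 + 5\right) \left(-1\right) = \left(-25\right) \left(-1\right) = 25$)
$\left(V + v{\left(1 \right)}\right) A{\left(0 \right)} = \left(25 + 4\right) \left(3 + 0^{2}\right) = 29 \left(3 + 0\right) = 29 \cdot 3 = 87$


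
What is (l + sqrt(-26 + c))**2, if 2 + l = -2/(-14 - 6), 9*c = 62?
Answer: (57 - 20*I*sqrt(43))**2/900 ≈ -15.501 - 16.612*I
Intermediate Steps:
c = 62/9 (c = (1/9)*62 = 62/9 ≈ 6.8889)
l = -19/10 (l = -2 - 2/(-14 - 6) = -2 - 2/(-20) = -2 - 1/20*(-2) = -2 + 1/10 = -19/10 ≈ -1.9000)
(l + sqrt(-26 + c))**2 = (-19/10 + sqrt(-26 + 62/9))**2 = (-19/10 + sqrt(-172/9))**2 = (-19/10 + 2*I*sqrt(43)/3)**2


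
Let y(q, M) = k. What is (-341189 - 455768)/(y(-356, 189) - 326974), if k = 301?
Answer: 796957/326673 ≈ 2.4396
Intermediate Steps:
y(q, M) = 301
(-341189 - 455768)/(y(-356, 189) - 326974) = (-341189 - 455768)/(301 - 326974) = -796957/(-326673) = -796957*(-1/326673) = 796957/326673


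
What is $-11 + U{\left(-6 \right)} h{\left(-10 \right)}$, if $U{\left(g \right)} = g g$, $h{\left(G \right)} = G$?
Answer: $-371$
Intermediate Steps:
$U{\left(g \right)} = g^{2}$
$-11 + U{\left(-6 \right)} h{\left(-10 \right)} = -11 + \left(-6\right)^{2} \left(-10\right) = -11 + 36 \left(-10\right) = -11 - 360 = -371$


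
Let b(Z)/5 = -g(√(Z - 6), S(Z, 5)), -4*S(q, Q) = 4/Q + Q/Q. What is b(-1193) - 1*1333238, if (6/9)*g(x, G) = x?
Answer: -1333238 - 15*I*√1199/2 ≈ -1.3332e+6 - 259.7*I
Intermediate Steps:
S(q, Q) = -¼ - 1/Q (S(q, Q) = -(4/Q + Q/Q)/4 = -(4/Q + 1)/4 = -(1 + 4/Q)/4 = -¼ - 1/Q)
g(x, G) = 3*x/2
b(Z) = -15*√(-6 + Z)/2 (b(Z) = 5*(-3*√(Z - 6)/2) = 5*(-3*√(-6 + Z)/2) = -15*√(-6 + Z)/2)
b(-1193) - 1*1333238 = -15*√(-6 - 1193)/2 - 1*1333238 = -15*I*√1199/2 - 1333238 = -1333238 - 15*I*√1199/2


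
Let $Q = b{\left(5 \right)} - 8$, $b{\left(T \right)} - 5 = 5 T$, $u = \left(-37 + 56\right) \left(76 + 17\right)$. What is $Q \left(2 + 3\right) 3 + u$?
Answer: $2097$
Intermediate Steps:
$u = 1767$ ($u = 19 \cdot 93 = 1767$)
$b{\left(T \right)} = 5 + 5 T$
$Q = 22$ ($Q = \left(5 + 5 \cdot 5\right) - 8 = \left(5 + 25\right) - 8 = 30 - 8 = 22$)
$Q \left(2 + 3\right) 3 + u = 22 \left(2 + 3\right) 3 + 1767 = 22 \cdot 5 \cdot 3 + 1767 = 22 \cdot 15 + 1767 = 330 + 1767 = 2097$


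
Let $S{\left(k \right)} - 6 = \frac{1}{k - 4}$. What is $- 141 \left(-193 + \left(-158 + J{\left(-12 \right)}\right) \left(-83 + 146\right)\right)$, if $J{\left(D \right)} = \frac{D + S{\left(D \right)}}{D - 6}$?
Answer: $\frac{45687525}{32} \approx 1.4277 \cdot 10^{6}$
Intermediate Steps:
$S{\left(k \right)} = 6 + \frac{1}{-4 + k}$ ($S{\left(k \right)} = 6 + \frac{1}{k - 4} = 6 + \frac{1}{-4 + k}$)
$J{\left(D \right)} = \frac{D + \frac{-23 + 6 D}{-4 + D}}{-6 + D}$ ($J{\left(D \right)} = \frac{D + \frac{-23 + 6 D}{-4 + D}}{D - 6} = \frac{D + \frac{-23 + 6 D}{-4 + D}}{-6 + D}$)
$- 141 \left(-193 + \left(-158 + J{\left(-12 \right)}\right) \left(-83 + 146\right)\right) = - 141 \left(-193 + \left(-158 + \frac{-23 + 6 \left(-12\right) - 12 \left(-4 - 12\right)}{\left(-6 - 12\right) \left(-4 - 12\right)}\right) \left(-83 + 146\right)\right) = - 141 \left(-193 + \left(-158 + \frac{-23 - 72 - -192}{\left(-18\right) \left(-16\right)}\right) 63\right) = - 141 \left(-193 + \left(-158 - - \frac{-23 - 72 + 192}{288}\right) 63\right) = - 141 \left(-193 + \left(-158 - \left(- \frac{1}{288}\right) 97\right) 63\right) = - 141 \left(-193 + \left(-158 + \frac{97}{288}\right) 63\right) = - 141 \left(-193 - \frac{317849}{32}\right) = \left(-141\right) \left(- \frac{324025}{32}\right) = \frac{45687525}{32}$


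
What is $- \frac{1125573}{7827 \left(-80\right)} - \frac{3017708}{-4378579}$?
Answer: $\frac{2272659447349}{913897008880} \approx 2.4868$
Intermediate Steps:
$- \frac{1125573}{7827 \left(-80\right)} - \frac{3017708}{-4378579} = - \frac{1125573}{-626160} - - \frac{3017708}{4378579} = \left(-1125573\right) \left(- \frac{1}{626160}\right) + \frac{3017708}{4378579} = \frac{375191}{208720} + \frac{3017708}{4378579} = \frac{2272659447349}{913897008880}$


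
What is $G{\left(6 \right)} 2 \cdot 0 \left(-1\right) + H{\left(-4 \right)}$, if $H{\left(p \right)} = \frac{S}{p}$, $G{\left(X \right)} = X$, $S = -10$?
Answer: $\frac{5}{2} \approx 2.5$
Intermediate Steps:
$H{\left(p \right)} = - \frac{10}{p}$
$G{\left(6 \right)} 2 \cdot 0 \left(-1\right) + H{\left(-4 \right)} = 6 \cdot 2 \cdot 0 \left(-1\right) - \frac{10}{-4} = 6 \cdot 0 \left(-1\right) - - \frac{5}{2} = 6 \cdot 0 + \frac{5}{2} = 0 + \frac{5}{2} = \frac{5}{2}$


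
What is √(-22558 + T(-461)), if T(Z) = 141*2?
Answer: 2*I*√5569 ≈ 149.25*I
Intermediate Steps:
T(Z) = 282
√(-22558 + T(-461)) = √(-22558 + 282) = √(-22276) = 2*I*√5569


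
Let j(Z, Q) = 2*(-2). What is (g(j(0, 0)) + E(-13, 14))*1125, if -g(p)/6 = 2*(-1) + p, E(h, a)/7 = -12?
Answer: -54000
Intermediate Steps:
E(h, a) = -84 (E(h, a) = 7*(-12) = -84)
j(Z, Q) = -4
g(p) = 12 - 6*p (g(p) = -6*(2*(-1) + p) = -6*(-2 + p) = 12 - 6*p)
(g(j(0, 0)) + E(-13, 14))*1125 = ((12 - 6*(-4)) - 84)*1125 = ((12 + 24) - 84)*1125 = (36 - 84)*1125 = -48*1125 = -54000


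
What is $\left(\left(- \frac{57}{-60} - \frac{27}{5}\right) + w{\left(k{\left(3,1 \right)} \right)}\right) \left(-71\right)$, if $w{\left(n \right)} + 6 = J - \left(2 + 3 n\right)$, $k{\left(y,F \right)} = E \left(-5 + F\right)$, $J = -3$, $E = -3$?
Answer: $\frac{73059}{20} \approx 3652.9$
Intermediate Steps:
$k{\left(y,F \right)} = 15 - 3 F$ ($k{\left(y,F \right)} = - 3 \left(-5 + F\right) = 15 - 3 F$)
$w{\left(n \right)} = -11 - 3 n$ ($w{\left(n \right)} = -6 - \left(5 + 3 n\right) = -11 - 3 n$)
$\left(\left(- \frac{57}{-60} - \frac{27}{5}\right) + w{\left(k{\left(3,1 \right)} \right)}\right) \left(-71\right) = \left(\left(- \frac{57}{-60} - \frac{27}{5}\right) - \left(11 + 3 \left(15 - 3\right)\right)\right) \left(-71\right) = \left(\left(\left(-57\right) \left(- \frac{1}{60}\right) - \frac{27}{5}\right) - \left(11 + 3 \left(15 - 3\right)\right)\right) \left(-71\right) = \left(\left(\frac{19}{20} - \frac{27}{5}\right) - 47\right) \left(-71\right) = \left(- \frac{89}{20} - 47\right) \left(-71\right) = \left(- \frac{1029}{20}\right) \left(-71\right) = \frac{73059}{20}$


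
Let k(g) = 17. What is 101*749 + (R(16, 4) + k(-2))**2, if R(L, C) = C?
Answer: 76090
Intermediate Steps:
101*749 + (R(16, 4) + k(-2))**2 = 101*749 + (4 + 17)**2 = 75649 + 21**2 = 75649 + 441 = 76090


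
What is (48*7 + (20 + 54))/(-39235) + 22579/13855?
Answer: 176041303/108720185 ≈ 1.6192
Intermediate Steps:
(48*7 + (20 + 54))/(-39235) + 22579/13855 = (336 + 74)*(-1/39235) + 22579*(1/13855) = 410*(-1/39235) + 22579/13855 = -82/7847 + 22579/13855 = 176041303/108720185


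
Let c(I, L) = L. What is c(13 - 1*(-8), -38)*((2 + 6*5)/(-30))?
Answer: 608/15 ≈ 40.533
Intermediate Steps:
c(13 - 1*(-8), -38)*((2 + 6*5)/(-30)) = -38*(2 + 6*5)/(-30) = -38*(2 + 30)*(-1)/30 = -1216*(-1)/30 = -38*(-16/15) = 608/15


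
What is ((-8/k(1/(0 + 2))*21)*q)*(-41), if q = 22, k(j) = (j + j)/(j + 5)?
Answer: 833448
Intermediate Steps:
k(j) = 2*j/(5 + j) (k(j) = (2*j)/(5 + j) = 2*j/(5 + j))
((-8/k(1/(0 + 2))*21)*q)*(-41) = ((-8*(0 + 2)*(5 + 1/(0 + 2))/2*21)*22)*(-41) = ((-8/(2/(2*(5 + 1/2)))*21)*22)*(-41) = ((-8/(2*(½)/(5 + ½))*21)*22)*(-41) = ((-8/(2*(½)/(11/2))*21)*22)*(-41) = ((-8/(2*(½)*(2/11))*21)*22)*(-41) = ((-8/2/11*21)*22)*(-41) = ((-8*11/2*21)*22)*(-41) = (-44*21*22)*(-41) = -924*22*(-41) = -20328*(-41) = 833448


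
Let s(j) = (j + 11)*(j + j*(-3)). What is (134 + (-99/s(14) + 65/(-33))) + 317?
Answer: 10375867/23100 ≈ 449.17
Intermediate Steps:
s(j) = -2*j*(11 + j) (s(j) = (11 + j)*(j - 3*j) = (11 + j)*(-2*j) = -2*j*(11 + j))
(134 + (-99/s(14) + 65/(-33))) + 317 = (134 + (-99*(-1/(28*(11 + 14))) + 65/(-33))) + 317 = (134 + (-99/((-2*14*25)) + 65*(-1/33))) + 317 = (134 + (-99/(-700) - 65/33)) + 317 = (134 + (-99*(-1/700) - 65/33)) + 317 = (134 + (99/700 - 65/33)) + 317 = (134 - 42233/23100) + 317 = 3053167/23100 + 317 = 10375867/23100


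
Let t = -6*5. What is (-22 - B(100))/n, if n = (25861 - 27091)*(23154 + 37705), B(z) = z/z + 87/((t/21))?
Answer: -379/748565700 ≈ -5.0630e-7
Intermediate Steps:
t = -30
B(z) = -599/10 (B(z) = z/z + 87/((-30/21)) = 1 + 87/((-30*1/21)) = 1 + 87/(-10/7) = 1 + 87*(-7/10) = 1 - 609/10 = -599/10)
n = -74856570 (n = -1230*60859 = -74856570)
(-22 - B(100))/n = (-22 - 1*(-599/10))/(-74856570) = (-22 + 599/10)*(-1/74856570) = (379/10)*(-1/74856570) = -379/748565700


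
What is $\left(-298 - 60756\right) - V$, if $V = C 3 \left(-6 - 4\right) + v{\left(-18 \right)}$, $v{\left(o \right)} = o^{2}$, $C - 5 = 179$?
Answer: $-55858$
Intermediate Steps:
$C = 184$ ($C = 5 + 179 = 184$)
$V = -5196$ ($V = 184 \cdot 3 \left(-6 - 4\right) + \left(-18\right)^{2} = 184 \cdot 3 \left(-10\right) + 324 = 184 \left(-30\right) + 324 = -5520 + 324 = -5196$)
$\left(-298 - 60756\right) - V = \left(-298 - 60756\right) - -5196 = \left(-298 - 60756\right) + 5196 = -61054 + 5196 = -55858$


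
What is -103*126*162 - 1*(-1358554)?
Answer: -743882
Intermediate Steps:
-103*126*162 - 1*(-1358554) = -12978*162 + 1358554 = -2102436 + 1358554 = -743882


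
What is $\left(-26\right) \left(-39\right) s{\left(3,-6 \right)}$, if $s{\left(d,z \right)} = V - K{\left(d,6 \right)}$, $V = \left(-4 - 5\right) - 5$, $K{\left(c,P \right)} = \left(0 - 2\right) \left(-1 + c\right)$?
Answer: $-10140$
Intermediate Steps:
$K{\left(c,P \right)} = 2 - 2 c$ ($K{\left(c,P \right)} = - 2 \left(-1 + c\right) = 2 - 2 c$)
$V = -14$ ($V = -9 - 5 = -14$)
$s{\left(d,z \right)} = -16 + 2 d$ ($s{\left(d,z \right)} = -14 - \left(2 - 2 d\right) = -14 + \left(-2 + 2 d\right) = -16 + 2 d$)
$\left(-26\right) \left(-39\right) s{\left(3,-6 \right)} = \left(-26\right) \left(-39\right) \left(-16 + 2 \cdot 3\right) = 1014 \left(-16 + 6\right) = 1014 \left(-10\right) = -10140$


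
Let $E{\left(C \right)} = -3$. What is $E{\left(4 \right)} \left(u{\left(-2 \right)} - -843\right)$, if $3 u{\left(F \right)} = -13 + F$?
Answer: $-2514$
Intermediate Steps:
$u{\left(F \right)} = - \frac{13}{3} + \frac{F}{3}$ ($u{\left(F \right)} = \frac{-13 + F}{3} = - \frac{13}{3} + \frac{F}{3}$)
$E{\left(4 \right)} \left(u{\left(-2 \right)} - -843\right) = - 3 \left(\left(- \frac{13}{3} + \frac{1}{3} \left(-2\right)\right) - -843\right) = - 3 \left(\left(- \frac{13}{3} - \frac{2}{3}\right) + 843\right) = - 3 \left(-5 + 843\right) = \left(-3\right) 838 = -2514$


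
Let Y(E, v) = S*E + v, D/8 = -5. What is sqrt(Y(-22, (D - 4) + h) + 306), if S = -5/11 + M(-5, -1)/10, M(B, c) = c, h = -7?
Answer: 2*sqrt(1670)/5 ≈ 16.346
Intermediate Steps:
D = -40 (D = 8*(-5) = -40)
S = -61/110 (S = -5/11 - 1/10 = -61/110 ≈ -0.55455)
Y(E, v) = v - 61*E/110 (Y(E, v) = -61*E/110 + v = v - 61*E/110)
sqrt(Y(-22, (D - 4) + h) + 306) = sqrt((((-40 - 4) - 7) - 61/110*(-22)) + 306) = sqrt(((-44 - 7) + 61/5) + 306) = sqrt((-51 + 61/5) + 306) = sqrt(-194/5 + 306) = sqrt(1336/5) = 2*sqrt(1670)/5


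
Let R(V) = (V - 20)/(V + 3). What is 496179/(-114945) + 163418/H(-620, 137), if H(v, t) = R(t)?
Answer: 876571142819/4482855 ≈ 1.9554e+5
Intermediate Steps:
R(V) = (-20 + V)/(3 + V)
H(v, t) = (-20 + t)/(3 + t)
496179/(-114945) + 163418/H(-620, 137) = 496179/(-114945) + 163418/(((-20 + 137)/(3 + 137))) = 496179*(-1/114945) + 163418/((117/140)) = -165393/38315 + 163418/(((1/140)*117)) = -165393/38315 + 163418/(117/140) = -165393/38315 + 163418*(140/117) = -165393/38315 + 22878520/117 = 876571142819/4482855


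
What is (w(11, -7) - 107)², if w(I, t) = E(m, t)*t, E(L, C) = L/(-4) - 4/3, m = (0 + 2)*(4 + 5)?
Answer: 157609/36 ≈ 4378.0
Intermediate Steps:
m = 18 (m = 2*9 = 18)
E(L, C) = -4/3 - L/4 (E(L, C) = L*(-¼) - 4*⅓ = -L/4 - 4/3 = -4/3 - L/4)
w(I, t) = -35*t/6 (w(I, t) = (-4/3 - ¼*18)*t = (-4/3 - 9/2)*t = -35*t/6)
(w(11, -7) - 107)² = (-35/6*(-7) - 107)² = (245/6 - 107)² = (-397/6)² = 157609/36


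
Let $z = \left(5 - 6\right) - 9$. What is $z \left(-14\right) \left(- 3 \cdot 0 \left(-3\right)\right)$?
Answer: $0$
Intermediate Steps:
$z = -10$ ($z = -1 - 9 = -10$)
$z \left(-14\right) \left(- 3 \cdot 0 \left(-3\right)\right) = \left(-10\right) \left(-14\right) \left(- 3 \cdot 0 \left(-3\right)\right) = 140 \left(\left(-3\right) 0\right) = 140 \cdot 0 = 0$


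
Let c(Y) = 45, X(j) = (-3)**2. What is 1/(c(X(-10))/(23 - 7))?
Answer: 16/45 ≈ 0.35556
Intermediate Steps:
X(j) = 9
1/(c(X(-10))/(23 - 7)) = 1/(45/(23 - 7)) = 1/(45/16) = 16/45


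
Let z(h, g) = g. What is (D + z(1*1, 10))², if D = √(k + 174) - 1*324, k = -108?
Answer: (314 - √66)² ≈ 93560.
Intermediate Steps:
D = -324 + √66 (D = √(-108 + 174) - 1*324 = √66 - 324 = -324 + √66 ≈ -315.88)
(D + z(1*1, 10))² = ((-324 + √66) + 10)² = (-314 + √66)²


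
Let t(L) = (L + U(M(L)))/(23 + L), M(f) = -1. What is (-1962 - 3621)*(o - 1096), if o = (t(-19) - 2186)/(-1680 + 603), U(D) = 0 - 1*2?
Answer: 8770526383/1436 ≈ 6.1076e+6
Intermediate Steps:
U(D) = -2 (U(D) = 0 - 2 = -2)
t(L) = (-2 + L)/(23 + L) (t(L) = (L - 2)/(23 + L) = (-2 + L)/(23 + L))
o = 8765/4308 (o = ((-2 - 19)/(23 - 19) - 2186)/(-1680 + 603) = (-21/4 - 2186)/(-1077) = ((1/4)*(-21) - 2186)*(-1/1077) = (-21/4 - 2186)*(-1/1077) = -8765/4*(-1/1077) = 8765/4308 ≈ 2.0346)
(-1962 - 3621)*(o - 1096) = (-1962 - 3621)*(8765/4308 - 1096) = -5583*(-4712803/4308) = 8770526383/1436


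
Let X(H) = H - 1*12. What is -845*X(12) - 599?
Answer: -599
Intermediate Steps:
X(H) = -12 + H (X(H) = H - 12 = -12 + H)
-845*X(12) - 599 = -845*(-12 + 12) - 599 = -845*0 - 599 = 0 - 599 = -599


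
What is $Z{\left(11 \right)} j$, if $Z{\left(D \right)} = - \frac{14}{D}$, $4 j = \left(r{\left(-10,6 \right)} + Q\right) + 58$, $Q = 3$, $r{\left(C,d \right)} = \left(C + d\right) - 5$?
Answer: $- \frac{182}{11} \approx -16.545$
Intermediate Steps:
$r{\left(C,d \right)} = -5 + C + d$
$j = 13$ ($j = \frac{\left(\left(-5 - 10 + 6\right) + 3\right) + 58}{4} = \frac{\left(-9 + 3\right) + 58}{4} = \frac{-6 + 58}{4} = \frac{1}{4} \cdot 52 = 13$)
$Z{\left(11 \right)} j = - \frac{14}{11} \cdot 13 = \left(-14\right) \frac{1}{11} \cdot 13 = \left(- \frac{14}{11}\right) 13 = - \frac{182}{11}$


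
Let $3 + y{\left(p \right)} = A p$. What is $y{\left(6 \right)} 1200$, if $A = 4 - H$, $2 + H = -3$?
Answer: $61200$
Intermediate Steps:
$H = -5$ ($H = -2 - 3 = -5$)
$A = 9$ ($A = 4 - -5 = 4 + 5 = 9$)
$y{\left(p \right)} = -3 + 9 p$
$y{\left(6 \right)} 1200 = \left(-3 + 9 \cdot 6\right) 1200 = \left(-3 + 54\right) 1200 = 51 \cdot 1200 = 61200$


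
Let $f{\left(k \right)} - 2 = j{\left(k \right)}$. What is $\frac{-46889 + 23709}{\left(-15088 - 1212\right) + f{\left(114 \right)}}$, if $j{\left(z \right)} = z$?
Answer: $\frac{5795}{4046} \approx 1.4323$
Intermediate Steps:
$f{\left(k \right)} = 2 + k$
$\frac{-46889 + 23709}{\left(-15088 - 1212\right) + f{\left(114 \right)}} = \frac{-46889 + 23709}{\left(-15088 - 1212\right) + \left(2 + 114\right)} = - \frac{23180}{-16300 + 116} = - \frac{23180}{-16184} = \left(-23180\right) \left(- \frac{1}{16184}\right) = \frac{5795}{4046}$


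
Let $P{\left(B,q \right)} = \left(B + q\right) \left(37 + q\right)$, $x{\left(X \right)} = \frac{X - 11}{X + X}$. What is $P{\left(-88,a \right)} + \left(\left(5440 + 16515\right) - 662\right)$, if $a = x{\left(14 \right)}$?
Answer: $\frac{14136733}{784} \approx 18032.0$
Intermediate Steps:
$x{\left(X \right)} = \frac{-11 + X}{2 X}$
$a = \frac{3}{28}$ ($a = \frac{-11 + 14}{2 \cdot 14} = \frac{1}{2} \cdot \frac{1}{14} \cdot 3 = \frac{3}{28} \approx 0.10714$)
$P{\left(B,q \right)} = \left(37 + q\right) \left(B + q\right)$
$P{\left(-88,a \right)} + \left(\left(5440 + 16515\right) - 662\right) = \left(\left(\frac{3}{28}\right)^{2} + 37 \left(-88\right) + 37 \cdot \frac{3}{28} - \frac{66}{7}\right) + \left(\left(5440 + 16515\right) - 662\right) = \left(\frac{9}{784} - 3256 + \frac{111}{28} - \frac{66}{7}\right) + \left(21955 - 662\right) = - \frac{2556979}{784} + 21293 = \frac{14136733}{784}$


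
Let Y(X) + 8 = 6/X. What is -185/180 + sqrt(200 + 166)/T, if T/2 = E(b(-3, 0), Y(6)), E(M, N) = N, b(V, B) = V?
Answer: -37/36 - sqrt(366)/14 ≈ -2.3943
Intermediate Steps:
Y(X) = -8 + 6/X
T = -14 (T = 2*(-8 + 6/6) = 2*(-8 + 6*(1/6)) = 2*(-8 + 1) = 2*(-7) = -14)
-185/180 + sqrt(200 + 166)/T = -185/180 + sqrt(200 + 166)/(-14) = -185*1/180 + sqrt(366)*(-1/14) = -37/36 - sqrt(366)/14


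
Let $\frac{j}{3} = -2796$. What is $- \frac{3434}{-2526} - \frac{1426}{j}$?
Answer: $\frac{2700539}{1765674} \approx 1.5295$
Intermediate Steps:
$j = -8388$ ($j = 3 \left(-2796\right) = -8388$)
$- \frac{3434}{-2526} - \frac{1426}{j} = - \frac{3434}{-2526} - \frac{1426}{-8388} = \left(-3434\right) \left(- \frac{1}{2526}\right) - - \frac{713}{4194} = \frac{1717}{1263} + \frac{713}{4194} = \frac{2700539}{1765674}$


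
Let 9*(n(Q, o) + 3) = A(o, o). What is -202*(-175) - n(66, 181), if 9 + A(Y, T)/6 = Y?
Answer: 105715/3 ≈ 35238.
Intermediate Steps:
A(Y, T) = -54 + 6*Y
n(Q, o) = -9 + 2*o/3 (n(Q, o) = -3 + (-54 + 6*o)/9 = -3 + (-6 + 2*o/3) = -9 + 2*o/3)
-202*(-175) - n(66, 181) = -202*(-175) - (-9 + (⅔)*181) = 35350 - (-9 + 362/3) = 35350 - 1*335/3 = 35350 - 335/3 = 105715/3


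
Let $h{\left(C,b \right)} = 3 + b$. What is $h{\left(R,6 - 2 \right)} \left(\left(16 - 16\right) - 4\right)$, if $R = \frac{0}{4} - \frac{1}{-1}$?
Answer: $-28$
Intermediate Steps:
$R = 1$ ($R = 0 \cdot \frac{1}{4} - -1 = 0 + 1 = 1$)
$h{\left(R,6 - 2 \right)} \left(\left(16 - 16\right) - 4\right) = \left(3 + \left(6 - 2\right)\right) \left(\left(16 - 16\right) - 4\right) = \left(3 + 4\right) \left(0 - 4\right) = 7 \left(-4\right) = -28$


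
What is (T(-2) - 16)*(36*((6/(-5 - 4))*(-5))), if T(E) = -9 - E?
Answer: -2760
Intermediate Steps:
(T(-2) - 16)*(36*((6/(-5 - 4))*(-5))) = ((-9 - 1*(-2)) - 16)*(36*((6/(-5 - 4))*(-5))) = ((-9 + 2) - 16)*(36*((6/(-9))*(-5))) = (-7 - 16)*(36*((6*(-⅑))*(-5))) = -828*(-⅔*(-5)) = -828*10/3 = -23*120 = -2760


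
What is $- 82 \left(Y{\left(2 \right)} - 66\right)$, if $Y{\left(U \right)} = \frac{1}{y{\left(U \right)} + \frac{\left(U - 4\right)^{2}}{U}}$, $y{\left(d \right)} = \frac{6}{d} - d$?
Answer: $\frac{16154}{3} \approx 5384.7$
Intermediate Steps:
$y{\left(d \right)} = - d + \frac{6}{d}$
$Y{\left(U \right)} = \frac{1}{- U + \frac{6}{U} + \frac{\left(-4 + U\right)^{2}}{U}}$ ($Y{\left(U \right)} = \frac{1}{\left(- U + \frac{6}{U}\right) + \frac{\left(U - 4\right)^{2}}{U}} = \frac{1}{\left(- U + \frac{6}{U}\right) + \frac{\left(-4 + U\right)^{2}}{U}} = \frac{1}{- U + \frac{6}{U} + \frac{\left(-4 + U\right)^{2}}{U}}$)
$- 82 \left(Y{\left(2 \right)} - 66\right) = - 82 \left(\left(-1\right) 2 \frac{1}{-22 + 8 \cdot 2} - 66\right) = - 82 \left(\left(-1\right) 2 \frac{1}{-22 + 16} - 66\right) = - 82 \left(\left(-1\right) 2 \frac{1}{-6} - 66\right) = - 82 \left(\left(-1\right) 2 \left(- \frac{1}{6}\right) - 66\right) = - 82 \left(\frac{1}{3} - 66\right) = \left(-82\right) \left(- \frac{197}{3}\right) = \frac{16154}{3}$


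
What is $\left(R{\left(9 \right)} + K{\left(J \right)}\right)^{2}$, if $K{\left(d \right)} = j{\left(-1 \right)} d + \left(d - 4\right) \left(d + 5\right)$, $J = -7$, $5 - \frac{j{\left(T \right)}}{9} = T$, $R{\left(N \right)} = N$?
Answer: $120409$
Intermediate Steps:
$j{\left(T \right)} = 45 - 9 T$
$K{\left(d \right)} = 54 d + \left(-4 + d\right) \left(5 + d\right)$ ($K{\left(d \right)} = \left(45 - -9\right) d + \left(d - 4\right) \left(d + 5\right) = \left(45 + 9\right) d + \left(-4 + d\right) \left(5 + d\right) = 54 d + \left(-4 + d\right) \left(5 + d\right)$)
$\left(R{\left(9 \right)} + K{\left(J \right)}\right)^{2} = \left(9 + \left(-20 + \left(-7\right)^{2} + 55 \left(-7\right)\right)\right)^{2} = \left(9 - 356\right)^{2} = \left(-347\right)^{2} = 120409$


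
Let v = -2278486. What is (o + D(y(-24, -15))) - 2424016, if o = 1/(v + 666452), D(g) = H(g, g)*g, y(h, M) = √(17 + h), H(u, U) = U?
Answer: -3907607492783/1612034 ≈ -2.4240e+6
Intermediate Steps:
D(g) = g² (D(g) = g*g = g²)
o = -1/1612034 (o = 1/(-2278486 + 666452) = 1/(-1612034) = -1/1612034 ≈ -6.2033e-7)
(o + D(y(-24, -15))) - 2424016 = (-1/1612034 + (√(17 - 24))²) - 2424016 = (-1/1612034 + (√(-7))²) - 2424016 = (-1/1612034 + (I*√7)²) - 2424016 = (-1/1612034 - 7) - 2424016 = -11284239/1612034 - 2424016 = -3907607492783/1612034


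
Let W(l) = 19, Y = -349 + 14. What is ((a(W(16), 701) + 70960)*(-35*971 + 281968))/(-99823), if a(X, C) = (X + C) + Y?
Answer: -17692347135/99823 ≈ -1.7724e+5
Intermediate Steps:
Y = -335
a(X, C) = -335 + C + X (a(X, C) = (X + C) - 335 = (C + X) - 335 = -335 + C + X)
((a(W(16), 701) + 70960)*(-35*971 + 281968))/(-99823) = (((-335 + 701 + 19) + 70960)*(-35*971 + 281968))/(-99823) = ((385 + 70960)*(-33985 + 281968))*(-1/99823) = (71345*247983)*(-1/99823) = 17692347135*(-1/99823) = -17692347135/99823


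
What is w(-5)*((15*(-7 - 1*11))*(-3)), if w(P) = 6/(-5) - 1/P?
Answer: -810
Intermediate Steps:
w(P) = -6/5 - 1/P (w(P) = 6*(-⅕) - 1/P = -6/5 - 1/P)
w(-5)*((15*(-7 - 1*11))*(-3)) = (-6/5 - 1/(-5))*((15*(-7 - 1*11))*(-3)) = (-6/5 - 1*(-⅕))*((15*(-7 - 11))*(-3)) = (-6/5 + ⅕)*((15*(-18))*(-3)) = -(-270)*(-3) = -1*810 = -810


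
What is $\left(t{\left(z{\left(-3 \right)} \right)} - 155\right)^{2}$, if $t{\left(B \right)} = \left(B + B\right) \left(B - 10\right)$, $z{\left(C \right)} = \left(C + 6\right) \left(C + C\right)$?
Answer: $727609$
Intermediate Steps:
$z{\left(C \right)} = 2 C \left(6 + C\right)$ ($z{\left(C \right)} = \left(6 + C\right) 2 C = 2 C \left(6 + C\right)$)
$t{\left(B \right)} = 2 B \left(-10 + B\right)$
$\left(t{\left(z{\left(-3 \right)} \right)} - 155\right)^{2} = \left(2 \cdot 2 \left(-3\right) \left(6 - 3\right) \left(-10 + 2 \left(-3\right) \left(6 - 3\right)\right) - 155\right)^{2} = \left(2 \cdot 2 \left(-3\right) 3 \left(-10 + 2 \left(-3\right) 3\right) - 155\right)^{2} = \left(2 \left(-18\right) \left(-10 - 18\right) - 155\right)^{2} = \left(2 \left(-18\right) \left(-28\right) - 155\right)^{2} = \left(1008 - 155\right)^{2} = 853^{2} = 727609$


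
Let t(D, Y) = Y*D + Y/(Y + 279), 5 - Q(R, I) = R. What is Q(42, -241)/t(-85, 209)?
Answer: 18056/8669111 ≈ 0.0020828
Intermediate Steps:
Q(R, I) = 5 - R
t(D, Y) = D*Y + Y/(279 + Y)
Q(42, -241)/t(-85, 209) = (5 - 1*42)/((209*(1 + 279*(-85) - 85*209)/(279 + 209))) = (5 - 42)/((209*(1 - 23715 - 17765)/488)) = -37/(209*(1/488)*(-41479)) = -37/(-8669111/488) = -37*(-488/8669111) = 18056/8669111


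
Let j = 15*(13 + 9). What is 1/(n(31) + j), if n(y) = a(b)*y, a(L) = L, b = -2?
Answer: 1/268 ≈ 0.0037313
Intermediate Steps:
n(y) = -2*y
j = 330 (j = 15*22 = 330)
1/(n(31) + j) = 1/(-2*31 + 330) = 1/(-62 + 330) = 1/268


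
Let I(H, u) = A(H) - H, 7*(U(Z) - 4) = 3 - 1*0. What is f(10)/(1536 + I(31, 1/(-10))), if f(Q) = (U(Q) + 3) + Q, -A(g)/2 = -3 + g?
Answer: 122/10143 ≈ 0.012028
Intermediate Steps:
U(Z) = 31/7 (U(Z) = 4 + (3 - 1*0)/7 = 4 + (3 + 0)/7 = 4 + (⅐)*3 = 4 + 3/7 = 31/7)
A(g) = 6 - 2*g (A(g) = -2*(-3 + g) = 6 - 2*g)
I(H, u) = 6 - 3*H (I(H, u) = (6 - 2*H) - H = 6 - 3*H)
f(Q) = 52/7 + Q (f(Q) = (31/7 + 3) + Q = 52/7 + Q)
f(10)/(1536 + I(31, 1/(-10))) = (52/7 + 10)/(1536 + (6 - 3*31)) = (122/7)/(1536 + (6 - 93)) = (122/7)/(1536 - 87) = (122/7)/1449 = (1/1449)*(122/7) = 122/10143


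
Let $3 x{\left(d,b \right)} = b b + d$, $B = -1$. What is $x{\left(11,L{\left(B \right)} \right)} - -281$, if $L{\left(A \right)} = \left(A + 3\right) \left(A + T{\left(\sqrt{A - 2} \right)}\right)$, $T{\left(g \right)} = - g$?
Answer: $282 + \frac{8 i \sqrt{3}}{3} \approx 282.0 + 4.6188 i$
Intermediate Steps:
$L{\left(A \right)} = \left(3 + A\right) \left(A - \sqrt{-2 + A}\right)$ ($L{\left(A \right)} = \left(A + 3\right) \left(A - \sqrt{A - 2}\right) = \left(3 + A\right) \left(A - \sqrt{-2 + A}\right)$)
$x{\left(d,b \right)} = \frac{d}{3} + \frac{b^{2}}{3}$ ($x{\left(d,b \right)} = \frac{b b + d}{3} = \frac{b^{2} + d}{3} = \frac{d + b^{2}}{3} = \frac{d}{3} + \frac{b^{2}}{3}$)
$x{\left(11,L{\left(B \right)} \right)} - -281 = \left(\frac{1}{3} \cdot 11 + \frac{\left(\left(-1\right)^{2} - 3 \sqrt{-2 - 1} + 3 \left(-1\right) - - \sqrt{-2 - 1}\right)^{2}}{3}\right) - -281 = \left(\frac{11}{3} + \frac{\left(1 - 3 \sqrt{-3} - 3 - - \sqrt{-3}\right)^{2}}{3}\right) + 281 = \left(\frac{11}{3} + \frac{\left(1 - 3 i \sqrt{3} - 3 - - i \sqrt{3}\right)^{2}}{3}\right) + 281 = \left(\frac{11}{3} + \frac{\left(1 - 3 i \sqrt{3} - 3 + i \sqrt{3}\right)^{2}}{3}\right) + 281 = \left(\frac{11}{3} + \frac{\left(-2 - 2 i \sqrt{3}\right)^{2}}{3}\right) + 281 = \frac{854}{3} + \frac{\left(-2 - 2 i \sqrt{3}\right)^{2}}{3}$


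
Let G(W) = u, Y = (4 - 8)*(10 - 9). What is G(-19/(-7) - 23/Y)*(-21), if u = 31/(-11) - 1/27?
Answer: 5936/99 ≈ 59.960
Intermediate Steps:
Y = -4 (Y = -4*1 = -4)
u = -848/297 (u = 31*(-1/11) - 1*1/27 = -31/11 - 1/27 = -848/297 ≈ -2.8552)
G(W) = -848/297
G(-19/(-7) - 23/Y)*(-21) = -848/297*(-21) = 5936/99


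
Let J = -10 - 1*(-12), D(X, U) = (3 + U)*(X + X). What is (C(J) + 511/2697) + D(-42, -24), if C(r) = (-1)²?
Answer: 4760716/2697 ≈ 1765.2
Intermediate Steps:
D(X, U) = 2*X*(3 + U) (D(X, U) = (3 + U)*(2*X) = 2*X*(3 + U))
J = 2 (J = -10 + 12 = 2)
C(r) = 1
(C(J) + 511/2697) + D(-42, -24) = (1 + 511/2697) + 2*(-42)*(3 - 24) = (1 + 511*(1/2697)) + 2*(-42)*(-21) = (1 + 511/2697) + 1764 = 3208/2697 + 1764 = 4760716/2697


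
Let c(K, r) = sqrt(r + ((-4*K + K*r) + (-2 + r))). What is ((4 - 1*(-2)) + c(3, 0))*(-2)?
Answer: -12 - 2*I*sqrt(14) ≈ -12.0 - 7.4833*I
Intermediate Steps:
c(K, r) = sqrt(-2 - 4*K + 2*r + K*r) (c(K, r) = sqrt(r + (-2 + r - 4*K + K*r)) = sqrt(-2 - 4*K + 2*r + K*r))
((4 - 1*(-2)) + c(3, 0))*(-2) = ((4 - 1*(-2)) + sqrt(-2 - 4*3 + 2*0 + 3*0))*(-2) = ((4 + 2) + sqrt(-2 - 12 + 0 + 0))*(-2) = (6 + sqrt(-14))*(-2) = (6 + I*sqrt(14))*(-2) = -12 - 2*I*sqrt(14)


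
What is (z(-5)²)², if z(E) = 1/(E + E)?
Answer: 1/10000 ≈ 0.00010000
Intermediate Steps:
z(E) = 1/(2*E)
(z(-5)²)² = (((½)/(-5))²)² = (((½)*(-⅕))²)² = ((-⅒)²)² = (1/100)² = 1/10000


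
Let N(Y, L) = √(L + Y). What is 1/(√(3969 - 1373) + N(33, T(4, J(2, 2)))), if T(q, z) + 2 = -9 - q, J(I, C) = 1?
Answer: 1/(2*√649 + 3*√2) ≈ 0.018118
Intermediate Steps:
T(q, z) = -11 - q (T(q, z) = -2 + (-9 - q) = -11 - q)
1/(√(3969 - 1373) + N(33, T(4, J(2, 2)))) = 1/(√(3969 - 1373) + √((-11 - 1*4) + 33)) = 1/(√2596 + √((-11 - 4) + 33)) = 1/(2*√649 + √(-15 + 33)) = 1/(2*√649 + √18) = 1/(2*√649 + 3*√2)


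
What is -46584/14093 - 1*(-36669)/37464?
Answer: -409482253/175993384 ≈ -2.3267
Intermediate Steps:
-46584/14093 - 1*(-36669)/37464 = -46584*1/14093 + 36669*(1/37464) = -46584/14093 + 12223/12488 = -409482253/175993384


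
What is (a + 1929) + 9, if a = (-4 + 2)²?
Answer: 1942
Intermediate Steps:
a = 4 (a = (-2)² = 4)
(a + 1929) + 9 = (4 + 1929) + 9 = 1933 + 9 = 1942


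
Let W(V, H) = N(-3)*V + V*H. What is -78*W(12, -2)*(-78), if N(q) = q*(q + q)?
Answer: 1168128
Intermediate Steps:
N(q) = 2*q² (N(q) = q*(2*q) = 2*q²)
W(V, H) = 18*V + H*V (W(V, H) = (2*(-3)²)*V + V*H = (2*9)*V + H*V = 18*V + H*V)
-78*W(12, -2)*(-78) = -936*(18 - 2)*(-78) = -936*16*(-78) = -78*192*(-78) = -14976*(-78) = 1168128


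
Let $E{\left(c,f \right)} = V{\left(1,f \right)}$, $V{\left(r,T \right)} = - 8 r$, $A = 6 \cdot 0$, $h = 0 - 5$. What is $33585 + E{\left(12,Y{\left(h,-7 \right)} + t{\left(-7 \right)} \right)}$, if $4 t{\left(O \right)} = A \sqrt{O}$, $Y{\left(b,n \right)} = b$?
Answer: $33577$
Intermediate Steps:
$h = -5$
$A = 0$
$t{\left(O \right)} = 0$ ($t{\left(O \right)} = \frac{0 \sqrt{O}}{4} = \frac{1}{4} \cdot 0 = 0$)
$E{\left(c,f \right)} = -8$ ($E{\left(c,f \right)} = \left(-8\right) 1 = -8$)
$33585 + E{\left(12,Y{\left(h,-7 \right)} + t{\left(-7 \right)} \right)} = 33585 - 8 = 33577$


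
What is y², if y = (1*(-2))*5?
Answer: 100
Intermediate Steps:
y = -10 (y = -2*5 = -10)
y² = (-10)² = 100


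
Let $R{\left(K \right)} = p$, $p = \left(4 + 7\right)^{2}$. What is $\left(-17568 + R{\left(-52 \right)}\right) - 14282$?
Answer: $-31729$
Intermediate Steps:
$p = 121$ ($p = 11^{2} = 121$)
$R{\left(K \right)} = 121$
$\left(-17568 + R{\left(-52 \right)}\right) - 14282 = \left(-17568 + 121\right) - 14282 = -17447 - 14282 = -31729$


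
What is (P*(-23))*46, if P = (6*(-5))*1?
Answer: 31740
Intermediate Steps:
P = -30 (P = -30*1 = -30)
(P*(-23))*46 = -30*(-23)*46 = 690*46 = 31740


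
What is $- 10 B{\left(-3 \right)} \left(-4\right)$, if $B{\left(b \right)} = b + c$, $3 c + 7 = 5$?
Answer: $- \frac{440}{3} \approx -146.67$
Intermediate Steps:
$c = - \frac{2}{3}$ ($c = - \frac{7}{3} + \frac{1}{3} \cdot 5 = - \frac{7}{3} + \frac{5}{3} = - \frac{2}{3} \approx -0.66667$)
$B{\left(b \right)} = - \frac{2}{3} + b$ ($B{\left(b \right)} = b - \frac{2}{3} = - \frac{2}{3} + b$)
$- 10 B{\left(-3 \right)} \left(-4\right) = - 10 \left(- \frac{2}{3} - 3\right) \left(-4\right) = \left(-10\right) \left(- \frac{11}{3}\right) \left(-4\right) = \frac{110}{3} \left(-4\right) = - \frac{440}{3}$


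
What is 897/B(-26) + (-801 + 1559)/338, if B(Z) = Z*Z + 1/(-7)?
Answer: 951400/266513 ≈ 3.5698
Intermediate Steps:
B(Z) = -⅐ + Z² (B(Z) = Z² - ⅐ = -⅐ + Z²)
897/B(-26) + (-801 + 1559)/338 = 897/(-⅐ + (-26)²) + (-801 + 1559)/338 = 897/(-⅐ + 676) + 758*(1/338) = 897/(4731/7) + 379/169 = 897*(7/4731) + 379/169 = 2093/1577 + 379/169 = 951400/266513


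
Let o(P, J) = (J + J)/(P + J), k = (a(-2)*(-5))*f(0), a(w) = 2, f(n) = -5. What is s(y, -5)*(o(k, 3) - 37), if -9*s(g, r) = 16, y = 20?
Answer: 31280/477 ≈ 65.577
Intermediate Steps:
s(g, r) = -16/9 (s(g, r) = -⅑*16 = -16/9)
k = 50 (k = (2*(-5))*(-5) = -10*(-5) = 50)
o(P, J) = 2*J/(J + P) (o(P, J) = (2*J)/(J + P) = 2*J/(J + P))
s(y, -5)*(o(k, 3) - 37) = -16*(2*3/(3 + 50) - 37)/9 = -16*(2*3/53 - 37)/9 = -16*(2*3*(1/53) - 37)/9 = -16*(6/53 - 37)/9 = -16/9*(-1955/53) = 31280/477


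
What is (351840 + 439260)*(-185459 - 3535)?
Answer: -149513153400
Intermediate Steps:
(351840 + 439260)*(-185459 - 3535) = 791100*(-188994) = -149513153400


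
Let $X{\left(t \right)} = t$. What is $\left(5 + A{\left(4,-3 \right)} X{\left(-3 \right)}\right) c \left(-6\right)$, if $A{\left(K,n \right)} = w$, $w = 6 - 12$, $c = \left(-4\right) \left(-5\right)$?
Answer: $-2760$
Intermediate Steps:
$c = 20$
$w = -6$ ($w = 6 - 12 = -6$)
$A{\left(K,n \right)} = -6$
$\left(5 + A{\left(4,-3 \right)} X{\left(-3 \right)}\right) c \left(-6\right) = \left(5 - -18\right) 20 \left(-6\right) = \left(5 + 18\right) 20 \left(-6\right) = 23 \cdot 20 \left(-6\right) = 460 \left(-6\right) = -2760$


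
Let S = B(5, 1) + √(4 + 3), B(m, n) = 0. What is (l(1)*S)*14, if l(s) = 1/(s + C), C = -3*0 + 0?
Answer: 14*√7 ≈ 37.041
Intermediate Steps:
C = 0 (C = 0 + 0 = 0)
l(s) = 1/s (l(s) = 1/(s + 0) = 1/s)
S = √7 (S = 0 + √(4 + 3) = 0 + √7 = √7 ≈ 2.6458)
(l(1)*S)*14 = (√7/1)*14 = (1*√7)*14 = √7*14 = 14*√7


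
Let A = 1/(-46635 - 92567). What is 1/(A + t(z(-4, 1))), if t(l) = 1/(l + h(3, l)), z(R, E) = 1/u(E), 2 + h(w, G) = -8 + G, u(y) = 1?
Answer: -556808/69605 ≈ -7.9995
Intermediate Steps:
h(w, G) = -10 + G (h(w, G) = -2 + (-8 + G) = -10 + G)
z(R, E) = 1 (z(R, E) = 1/1 = 1)
A = -1/139202 (A = 1/(-139202) = -1/139202 ≈ -7.1838e-6)
t(l) = 1/(-10 + 2*l) (t(l) = 1/(l + (-10 + l)) = 1/(-10 + 2*l))
1/(A + t(z(-4, 1))) = 1/(-1/139202 + 1/(2*(-5 + 1))) = 1/(-1/139202 + (1/2)/(-4)) = 1/(-1/139202 + (1/2)*(-1/4)) = 1/(-1/139202 - 1/8) = 1/(-69605/556808) = -556808/69605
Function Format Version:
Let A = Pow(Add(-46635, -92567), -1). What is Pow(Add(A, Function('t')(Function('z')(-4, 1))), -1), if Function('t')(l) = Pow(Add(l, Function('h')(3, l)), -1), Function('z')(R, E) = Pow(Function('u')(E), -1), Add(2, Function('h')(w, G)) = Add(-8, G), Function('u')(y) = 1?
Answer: Rational(-556808, 69605) ≈ -7.9995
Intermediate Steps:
Function('h')(w, G) = Add(-10, G) (Function('h')(w, G) = Add(-2, Add(-8, G)) = Add(-10, G))
Function('z')(R, E) = 1 (Function('z')(R, E) = Pow(1, -1) = 1)
A = Rational(-1, 139202) (A = Pow(-139202, -1) = Rational(-1, 139202) ≈ -7.1838e-6)
Function('t')(l) = Pow(Add(-10, Mul(2, l)), -1) (Function('t')(l) = Pow(Add(l, Add(-10, l)), -1) = Pow(Add(-10, Mul(2, l)), -1))
Pow(Add(A, Function('t')(Function('z')(-4, 1))), -1) = Pow(Add(Rational(-1, 139202), Mul(Rational(1, 2), Pow(Add(-5, 1), -1))), -1) = Pow(Add(Rational(-1, 139202), Mul(Rational(1, 2), Pow(-4, -1))), -1) = Pow(Add(Rational(-1, 139202), Mul(Rational(1, 2), Rational(-1, 4))), -1) = Pow(Add(Rational(-1, 139202), Rational(-1, 8)), -1) = Pow(Rational(-69605, 556808), -1) = Rational(-556808, 69605)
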